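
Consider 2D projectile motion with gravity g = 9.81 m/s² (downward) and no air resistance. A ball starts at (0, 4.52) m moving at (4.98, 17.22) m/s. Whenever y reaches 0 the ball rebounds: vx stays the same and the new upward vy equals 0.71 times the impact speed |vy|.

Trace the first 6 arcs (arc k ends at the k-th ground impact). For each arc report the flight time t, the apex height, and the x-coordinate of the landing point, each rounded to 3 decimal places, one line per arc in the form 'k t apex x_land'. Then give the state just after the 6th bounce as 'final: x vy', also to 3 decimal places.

1 3.756 19.634 18.705
2 2.841 9.897 32.853
3 2.017 4.989 42.898
4 1.432 2.515 50.030
5 1.017 1.268 55.094
6 0.722 0.639 58.689
final: 58.689 2.514

Arc 1: start y=4.520, vy=17.220 → t=3.756, apex=19.634, x_land=18.705, impact vy=-19.627
  bounce: vy ← 0.71·19.627 = 13.935
Arc 2: start y=0.000, vy=13.935 → t=2.841, apex=9.897, x_land=32.853, impact vy=-13.935
  bounce: vy ← 0.71·13.935 = 9.894
Arc 3: start y=0.000, vy=9.894 → t=2.017, apex=4.989, x_land=42.898, impact vy=-9.894
  bounce: vy ← 0.71·9.894 = 7.025
Arc 4: start y=0.000, vy=7.025 → t=1.432, apex=2.515, x_land=50.030, impact vy=-7.025
  bounce: vy ← 0.71·7.025 = 4.987
Arc 5: start y=0.000, vy=4.987 → t=1.017, apex=1.268, x_land=55.094, impact vy=-4.987
  bounce: vy ← 0.71·4.987 = 3.541
Arc 6: start y=0.000, vy=3.541 → t=0.722, apex=0.639, x_land=58.689, impact vy=-3.541
  bounce: vy ← 0.71·3.541 = 2.514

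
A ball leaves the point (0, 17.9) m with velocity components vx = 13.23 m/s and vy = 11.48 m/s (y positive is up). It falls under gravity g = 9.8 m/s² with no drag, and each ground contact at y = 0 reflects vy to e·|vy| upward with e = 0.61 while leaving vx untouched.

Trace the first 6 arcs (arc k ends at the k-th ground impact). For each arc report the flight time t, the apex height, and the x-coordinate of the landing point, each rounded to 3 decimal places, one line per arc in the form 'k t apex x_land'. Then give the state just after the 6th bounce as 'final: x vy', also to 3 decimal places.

Arc 1: start y=17.900, vy=11.480 → t=3.413, apex=24.624, x_land=45.156, impact vy=-21.969
  bounce: vy ← 0.61·21.969 = 13.401
Arc 2: start y=0.000, vy=13.401 → t=2.735, apex=9.163, x_land=81.339, impact vy=-13.401
  bounce: vy ← 0.61·13.401 = 8.175
Arc 3: start y=0.000, vy=8.175 → t=1.668, apex=3.409, x_land=103.410, impact vy=-8.175
  bounce: vy ← 0.61·8.175 = 4.987
Arc 4: start y=0.000, vy=4.987 → t=1.018, apex=1.269, x_land=116.874, impact vy=-4.987
  bounce: vy ← 0.61·4.987 = 3.042
Arc 5: start y=0.000, vy=3.042 → t=0.621, apex=0.472, x_land=125.086, impact vy=-3.042
  bounce: vy ← 0.61·3.042 = 1.855
Arc 6: start y=0.000, vy=1.855 → t=0.379, apex=0.176, x_land=130.096, impact vy=-1.855
  bounce: vy ← 0.61·1.855 = 1.132

1 3.413 24.624 45.156
2 2.735 9.163 81.339
3 1.668 3.409 103.410
4 1.018 1.269 116.874
5 0.621 0.472 125.086
6 0.379 0.176 130.096
final: 130.096 1.132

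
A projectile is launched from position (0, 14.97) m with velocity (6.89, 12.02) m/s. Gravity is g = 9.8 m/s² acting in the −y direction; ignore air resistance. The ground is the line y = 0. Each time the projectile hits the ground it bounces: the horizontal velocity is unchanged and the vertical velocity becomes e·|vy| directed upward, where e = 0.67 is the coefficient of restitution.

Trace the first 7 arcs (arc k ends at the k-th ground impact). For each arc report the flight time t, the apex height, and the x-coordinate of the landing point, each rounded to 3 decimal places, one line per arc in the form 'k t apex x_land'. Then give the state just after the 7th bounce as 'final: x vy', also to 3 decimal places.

1 3.362 22.341 23.163
2 2.861 10.029 42.877
3 1.917 4.502 56.086
4 1.284 2.021 64.936
5 0.861 0.907 70.865
6 0.577 0.407 74.838
7 0.386 0.183 77.499
final: 77.499 1.268

Arc 1: start y=14.970, vy=12.020 → t=3.362, apex=22.341, x_land=23.163, impact vy=-20.926
  bounce: vy ← 0.67·20.926 = 14.020
Arc 2: start y=0.000, vy=14.020 → t=2.861, apex=10.029, x_land=42.877, impact vy=-14.020
  bounce: vy ← 0.67·14.020 = 9.394
Arc 3: start y=0.000, vy=9.394 → t=1.917, apex=4.502, x_land=56.086, impact vy=-9.394
  bounce: vy ← 0.67·9.394 = 6.294
Arc 4: start y=0.000, vy=6.294 → t=1.284, apex=2.021, x_land=64.936, impact vy=-6.294
  bounce: vy ← 0.67·6.294 = 4.217
Arc 5: start y=0.000, vy=4.217 → t=0.861, apex=0.907, x_land=70.865, impact vy=-4.217
  bounce: vy ← 0.67·4.217 = 2.825
Arc 6: start y=0.000, vy=2.825 → t=0.577, apex=0.407, x_land=74.838, impact vy=-2.825
  bounce: vy ← 0.67·2.825 = 1.893
Arc 7: start y=0.000, vy=1.893 → t=0.386, apex=0.183, x_land=77.499, impact vy=-1.893
  bounce: vy ← 0.67·1.893 = 1.268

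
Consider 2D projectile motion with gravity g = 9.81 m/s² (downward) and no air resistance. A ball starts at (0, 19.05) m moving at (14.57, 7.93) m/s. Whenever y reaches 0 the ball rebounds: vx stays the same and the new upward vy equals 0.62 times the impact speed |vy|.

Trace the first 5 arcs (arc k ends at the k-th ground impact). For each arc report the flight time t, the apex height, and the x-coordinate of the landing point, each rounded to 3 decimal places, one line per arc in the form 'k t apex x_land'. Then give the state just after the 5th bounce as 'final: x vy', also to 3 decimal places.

1 2.938 22.255 42.813
2 2.641 8.555 81.297
3 1.638 3.288 105.157
4 1.015 1.264 119.950
5 0.629 0.486 129.122
final: 129.122 1.914

Arc 1: start y=19.050, vy=7.930 → t=2.938, apex=22.255, x_land=42.813, impact vy=-20.896
  bounce: vy ← 0.62·20.896 = 12.956
Arc 2: start y=0.000, vy=12.956 → t=2.641, apex=8.555, x_land=81.297, impact vy=-12.956
  bounce: vy ← 0.62·12.956 = 8.032
Arc 3: start y=0.000, vy=8.032 → t=1.638, apex=3.288, x_land=105.157, impact vy=-8.032
  bounce: vy ← 0.62·8.032 = 4.980
Arc 4: start y=0.000, vy=4.980 → t=1.015, apex=1.264, x_land=119.950, impact vy=-4.980
  bounce: vy ← 0.62·4.980 = 3.088
Arc 5: start y=0.000, vy=3.088 → t=0.629, apex=0.486, x_land=129.122, impact vy=-3.088
  bounce: vy ← 0.62·3.088 = 1.914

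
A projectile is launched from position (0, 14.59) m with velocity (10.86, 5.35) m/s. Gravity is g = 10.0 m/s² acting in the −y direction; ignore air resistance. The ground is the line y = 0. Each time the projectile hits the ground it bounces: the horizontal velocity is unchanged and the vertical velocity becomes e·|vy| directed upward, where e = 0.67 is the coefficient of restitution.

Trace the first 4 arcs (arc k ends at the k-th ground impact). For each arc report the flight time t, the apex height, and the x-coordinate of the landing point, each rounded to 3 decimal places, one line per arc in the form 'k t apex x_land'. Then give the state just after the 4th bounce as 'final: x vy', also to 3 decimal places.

Arc 1: start y=14.590, vy=5.350 → t=2.325, apex=16.021, x_land=25.250, impact vy=-17.900
  bounce: vy ← 0.67·17.900 = 11.993
Arc 2: start y=0.000, vy=11.993 → t=2.399, apex=7.192, x_land=51.299, impact vy=-11.993
  bounce: vy ← 0.67·11.993 = 8.035
Arc 3: start y=0.000, vy=8.035 → t=1.607, apex=3.228, x_land=68.752, impact vy=-8.035
  bounce: vy ← 0.67·8.035 = 5.384
Arc 4: start y=0.000, vy=5.384 → t=1.077, apex=1.449, x_land=80.446, impact vy=-5.384
  bounce: vy ← 0.67·5.384 = 3.607

1 2.325 16.021 25.250
2 2.399 7.192 51.299
3 1.607 3.228 68.752
4 1.077 1.449 80.446
final: 80.446 3.607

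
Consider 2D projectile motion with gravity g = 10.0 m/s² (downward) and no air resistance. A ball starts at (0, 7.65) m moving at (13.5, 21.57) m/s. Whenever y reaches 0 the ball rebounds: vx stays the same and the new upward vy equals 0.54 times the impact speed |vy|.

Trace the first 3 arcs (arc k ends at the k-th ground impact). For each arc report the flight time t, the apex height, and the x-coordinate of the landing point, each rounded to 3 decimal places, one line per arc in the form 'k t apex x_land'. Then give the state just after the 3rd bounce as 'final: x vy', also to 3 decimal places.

1 4.643 30.913 62.687
2 2.685 9.014 98.940
3 1.450 2.629 118.517
final: 118.517 3.915

Arc 1: start y=7.650, vy=21.570 → t=4.643, apex=30.913, x_land=62.687, impact vy=-24.865
  bounce: vy ← 0.54·24.865 = 13.427
Arc 2: start y=0.000, vy=13.427 → t=2.685, apex=9.014, x_land=98.940, impact vy=-13.427
  bounce: vy ← 0.54·13.427 = 7.251
Arc 3: start y=0.000, vy=7.251 → t=1.450, apex=2.629, x_land=118.517, impact vy=-7.251
  bounce: vy ← 0.54·7.251 = 3.915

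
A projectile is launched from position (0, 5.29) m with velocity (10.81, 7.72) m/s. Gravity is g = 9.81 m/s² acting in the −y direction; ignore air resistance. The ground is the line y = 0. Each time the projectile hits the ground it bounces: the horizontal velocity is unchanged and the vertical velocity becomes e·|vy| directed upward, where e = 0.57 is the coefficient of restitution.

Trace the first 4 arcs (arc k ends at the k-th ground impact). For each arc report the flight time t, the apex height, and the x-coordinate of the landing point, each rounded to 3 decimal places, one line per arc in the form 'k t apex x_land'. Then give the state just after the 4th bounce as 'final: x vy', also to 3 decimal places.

1 2.090 8.328 22.592
2 1.485 2.706 38.650
3 0.847 0.879 47.802
4 0.483 0.286 53.019
final: 53.019 1.349

Arc 1: start y=5.290, vy=7.720 → t=2.090, apex=8.328, x_land=22.592, impact vy=-12.782
  bounce: vy ← 0.57·12.782 = 7.286
Arc 2: start y=0.000, vy=7.286 → t=1.485, apex=2.706, x_land=38.650, impact vy=-7.286
  bounce: vy ← 0.57·7.286 = 4.153
Arc 3: start y=0.000, vy=4.153 → t=0.847, apex=0.879, x_land=47.802, impact vy=-4.153
  bounce: vy ← 0.57·4.153 = 2.367
Arc 4: start y=0.000, vy=2.367 → t=0.483, apex=0.286, x_land=53.019, impact vy=-2.367
  bounce: vy ← 0.57·2.367 = 1.349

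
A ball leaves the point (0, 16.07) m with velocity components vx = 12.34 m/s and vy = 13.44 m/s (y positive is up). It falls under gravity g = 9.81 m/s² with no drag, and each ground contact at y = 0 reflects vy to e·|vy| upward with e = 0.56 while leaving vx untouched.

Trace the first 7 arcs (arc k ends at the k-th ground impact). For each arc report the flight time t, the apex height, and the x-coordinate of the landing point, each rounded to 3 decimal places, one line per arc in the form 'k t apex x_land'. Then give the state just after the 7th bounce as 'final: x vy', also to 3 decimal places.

Arc 1: start y=16.070, vy=13.440 → t=3.640, apex=25.277, x_land=44.919, impact vy=-22.269
  bounce: vy ← 0.56·22.269 = 12.471
Arc 2: start y=0.000, vy=12.471 → t=2.542, apex=7.927, x_land=76.293, impact vy=-12.471
  bounce: vy ← 0.56·12.471 = 6.984
Arc 3: start y=0.000, vy=6.984 → t=1.424, apex=2.486, x_land=93.863, impact vy=-6.984
  bounce: vy ← 0.56·6.984 = 3.911
Arc 4: start y=0.000, vy=3.911 → t=0.797, apex=0.780, x_land=103.702, impact vy=-3.911
  bounce: vy ← 0.56·3.911 = 2.190
Arc 5: start y=0.000, vy=2.190 → t=0.447, apex=0.244, x_land=109.211, impact vy=-2.190
  bounce: vy ← 0.56·2.190 = 1.226
Arc 6: start y=0.000, vy=1.226 → t=0.250, apex=0.077, x_land=112.297, impact vy=-1.226
  bounce: vy ← 0.56·1.226 = 0.687
Arc 7: start y=0.000, vy=0.687 → t=0.140, apex=0.024, x_land=114.025, impact vy=-0.687
  bounce: vy ← 0.56·0.687 = 0.385

1 3.640 25.277 44.919
2 2.542 7.927 76.293
3 1.424 2.486 93.863
4 0.797 0.780 103.702
5 0.447 0.244 109.211
6 0.250 0.077 112.297
7 0.140 0.024 114.025
final: 114.025 0.385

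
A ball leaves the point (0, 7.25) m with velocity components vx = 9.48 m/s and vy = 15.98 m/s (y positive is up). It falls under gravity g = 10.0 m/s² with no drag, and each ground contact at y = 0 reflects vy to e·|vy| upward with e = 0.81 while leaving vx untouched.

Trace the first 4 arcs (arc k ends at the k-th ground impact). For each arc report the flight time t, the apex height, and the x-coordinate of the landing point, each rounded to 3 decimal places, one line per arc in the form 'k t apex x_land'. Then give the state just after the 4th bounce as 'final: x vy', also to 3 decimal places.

Arc 1: start y=7.250, vy=15.980 → t=3.599, apex=20.018, x_land=34.118, impact vy=-20.009
  bounce: vy ← 0.81·20.009 = 16.207
Arc 2: start y=0.000, vy=16.207 → t=3.241, apex=13.134, x_land=64.847, impact vy=-16.207
  bounce: vy ← 0.81·16.207 = 13.128
Arc 3: start y=0.000, vy=13.128 → t=2.626, apex=8.617, x_land=89.737, impact vy=-13.128
  bounce: vy ← 0.81·13.128 = 10.634
Arc 4: start y=0.000, vy=10.634 → t=2.127, apex=5.654, x_land=109.898, impact vy=-10.634
  bounce: vy ← 0.81·10.634 = 8.613

1 3.599 20.018 34.118
2 3.241 13.134 64.847
3 2.626 8.617 89.737
4 2.127 5.654 109.898
final: 109.898 8.613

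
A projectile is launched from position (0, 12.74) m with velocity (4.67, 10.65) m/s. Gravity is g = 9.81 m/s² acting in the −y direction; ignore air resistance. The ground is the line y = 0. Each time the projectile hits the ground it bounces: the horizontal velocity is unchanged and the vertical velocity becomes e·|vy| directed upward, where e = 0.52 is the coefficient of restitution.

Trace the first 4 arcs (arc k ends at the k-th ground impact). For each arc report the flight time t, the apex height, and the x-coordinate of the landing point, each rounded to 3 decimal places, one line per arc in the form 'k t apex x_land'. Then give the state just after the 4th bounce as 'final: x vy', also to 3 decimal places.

Arc 1: start y=12.740, vy=10.650 → t=3.029, apex=18.521, x_land=14.145, impact vy=-19.063
  bounce: vy ← 0.52·19.063 = 9.913
Arc 2: start y=0.000, vy=9.913 → t=2.021, apex=5.008, x_land=23.582, impact vy=-9.913
  bounce: vy ← 0.52·9.913 = 5.155
Arc 3: start y=0.000, vy=5.155 → t=1.051, apex=1.354, x_land=28.490, impact vy=-5.155
  bounce: vy ← 0.52·5.155 = 2.680
Arc 4: start y=0.000, vy=2.680 → t=0.546, apex=0.366, x_land=31.042, impact vy=-2.680
  bounce: vy ← 0.52·2.680 = 1.394

1 3.029 18.521 14.145
2 2.021 5.008 23.582
3 1.051 1.354 28.490
4 0.546 0.366 31.042
final: 31.042 1.394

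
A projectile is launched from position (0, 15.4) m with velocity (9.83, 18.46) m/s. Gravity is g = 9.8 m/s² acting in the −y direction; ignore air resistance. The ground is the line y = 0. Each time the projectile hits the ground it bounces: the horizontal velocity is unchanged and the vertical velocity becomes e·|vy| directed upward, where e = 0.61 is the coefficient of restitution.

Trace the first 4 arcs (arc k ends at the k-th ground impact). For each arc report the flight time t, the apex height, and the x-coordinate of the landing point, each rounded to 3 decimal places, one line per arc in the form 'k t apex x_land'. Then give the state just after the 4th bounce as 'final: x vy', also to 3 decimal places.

1 4.470 32.786 43.944
2 3.156 12.200 74.965
3 1.925 4.540 93.888
4 1.174 1.689 105.431
final: 105.431 3.510

Arc 1: start y=15.400, vy=18.460 → t=4.470, apex=32.786, x_land=43.944, impact vy=-25.350
  bounce: vy ← 0.61·25.350 = 15.463
Arc 2: start y=0.000, vy=15.463 → t=3.156, apex=12.200, x_land=74.965, impact vy=-15.463
  bounce: vy ← 0.61·15.463 = 9.433
Arc 3: start y=0.000, vy=9.433 → t=1.925, apex=4.540, x_land=93.888, impact vy=-9.433
  bounce: vy ← 0.61·9.433 = 5.754
Arc 4: start y=0.000, vy=5.754 → t=1.174, apex=1.689, x_land=105.431, impact vy=-5.754
  bounce: vy ← 0.61·5.754 = 3.510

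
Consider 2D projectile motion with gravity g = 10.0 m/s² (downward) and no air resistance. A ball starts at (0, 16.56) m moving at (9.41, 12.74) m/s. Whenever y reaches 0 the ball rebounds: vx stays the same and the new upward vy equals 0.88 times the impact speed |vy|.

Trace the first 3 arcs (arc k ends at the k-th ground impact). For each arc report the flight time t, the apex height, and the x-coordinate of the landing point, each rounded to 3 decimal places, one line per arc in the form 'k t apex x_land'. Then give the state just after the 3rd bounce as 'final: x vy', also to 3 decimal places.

1 3.496 24.675 32.893
2 3.910 19.109 69.684
3 3.441 14.798 102.061
final: 102.061 15.139

Arc 1: start y=16.560, vy=12.740 → t=3.496, apex=24.675, x_land=32.893, impact vy=-22.215
  bounce: vy ← 0.88·22.215 = 19.549
Arc 2: start y=0.000, vy=19.549 → t=3.910, apex=19.109, x_land=69.684, impact vy=-19.549
  bounce: vy ← 0.88·19.549 = 17.203
Arc 3: start y=0.000, vy=17.203 → t=3.441, apex=14.798, x_land=102.061, impact vy=-17.203
  bounce: vy ← 0.88·17.203 = 15.139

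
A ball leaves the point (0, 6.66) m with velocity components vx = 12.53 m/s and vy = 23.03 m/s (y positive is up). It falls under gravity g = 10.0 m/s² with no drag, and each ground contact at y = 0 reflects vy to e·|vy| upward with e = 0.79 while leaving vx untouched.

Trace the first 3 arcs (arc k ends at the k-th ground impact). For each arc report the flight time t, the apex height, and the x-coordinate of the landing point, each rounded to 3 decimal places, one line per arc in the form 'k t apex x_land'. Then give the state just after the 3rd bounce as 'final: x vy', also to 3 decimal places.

1 4.879 33.179 61.134
2 4.070 20.707 112.132
3 3.215 12.923 152.421
final: 152.421 12.701

Arc 1: start y=6.660, vy=23.030 → t=4.879, apex=33.179, x_land=61.134, impact vy=-25.760
  bounce: vy ← 0.79·25.760 = 20.350
Arc 2: start y=0.000, vy=20.350 → t=4.070, apex=20.707, x_land=112.132, impact vy=-20.350
  bounce: vy ← 0.79·20.350 = 16.077
Arc 3: start y=0.000, vy=16.077 → t=3.215, apex=12.923, x_land=152.421, impact vy=-16.077
  bounce: vy ← 0.79·16.077 = 12.701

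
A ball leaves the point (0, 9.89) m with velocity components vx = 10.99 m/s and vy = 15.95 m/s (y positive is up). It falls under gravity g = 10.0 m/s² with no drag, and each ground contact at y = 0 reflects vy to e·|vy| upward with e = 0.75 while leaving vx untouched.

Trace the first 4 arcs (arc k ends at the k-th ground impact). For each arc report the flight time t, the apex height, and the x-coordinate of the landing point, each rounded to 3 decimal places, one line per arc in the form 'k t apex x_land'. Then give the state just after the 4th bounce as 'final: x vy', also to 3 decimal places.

Arc 1: start y=9.890, vy=15.950 → t=3.722, apex=22.610, x_land=40.899, impact vy=-21.265
  bounce: vy ← 0.75·21.265 = 15.949
Arc 2: start y=0.000, vy=15.949 → t=3.190, apex=12.718, x_land=75.955, impact vy=-15.949
  bounce: vy ← 0.75·15.949 = 11.962
Arc 3: start y=0.000, vy=11.962 → t=2.392, apex=7.154, x_land=102.246, impact vy=-11.962
  bounce: vy ← 0.75·11.962 = 8.971
Arc 4: start y=0.000, vy=8.971 → t=1.794, apex=4.024, x_land=121.965, impact vy=-8.971
  bounce: vy ← 0.75·8.971 = 6.728

1 3.722 22.610 40.899
2 3.190 12.718 75.955
3 2.392 7.154 102.246
4 1.794 4.024 121.965
final: 121.965 6.728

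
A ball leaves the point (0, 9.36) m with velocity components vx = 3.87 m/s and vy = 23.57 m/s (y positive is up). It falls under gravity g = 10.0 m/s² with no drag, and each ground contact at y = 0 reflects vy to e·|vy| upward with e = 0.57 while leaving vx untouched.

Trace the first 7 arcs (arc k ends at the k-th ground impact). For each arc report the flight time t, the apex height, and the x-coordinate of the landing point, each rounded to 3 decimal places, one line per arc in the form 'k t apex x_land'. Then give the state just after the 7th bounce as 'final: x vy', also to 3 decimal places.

Arc 1: start y=9.360, vy=23.570 → t=5.082, apex=37.137, x_land=19.669, impact vy=-27.253
  bounce: vy ← 0.57·27.253 = 15.534
Arc 2: start y=0.000, vy=15.534 → t=3.107, apex=12.066, x_land=31.692, impact vy=-15.534
  bounce: vy ← 0.57·15.534 = 8.855
Arc 3: start y=0.000, vy=8.855 → t=1.771, apex=3.920, x_land=38.546, impact vy=-8.855
  bounce: vy ← 0.57·8.855 = 5.047
Arc 4: start y=0.000, vy=5.047 → t=1.009, apex=1.274, x_land=42.452, impact vy=-5.047
  bounce: vy ← 0.57·5.047 = 2.877
Arc 5: start y=0.000, vy=2.877 → t=0.575, apex=0.414, x_land=44.679, impact vy=-2.877
  bounce: vy ← 0.57·2.877 = 1.640
Arc 6: start y=0.000, vy=1.640 → t=0.328, apex=0.134, x_land=45.948, impact vy=-1.640
  bounce: vy ← 0.57·1.640 = 0.935
Arc 7: start y=0.000, vy=0.935 → t=0.187, apex=0.044, x_land=46.672, impact vy=-0.935
  bounce: vy ← 0.57·0.935 = 0.533

1 5.082 37.137 19.669
2 3.107 12.066 31.692
3 1.771 3.920 38.546
4 1.009 1.274 42.452
5 0.575 0.414 44.679
6 0.328 0.134 45.948
7 0.187 0.044 46.672
final: 46.672 0.533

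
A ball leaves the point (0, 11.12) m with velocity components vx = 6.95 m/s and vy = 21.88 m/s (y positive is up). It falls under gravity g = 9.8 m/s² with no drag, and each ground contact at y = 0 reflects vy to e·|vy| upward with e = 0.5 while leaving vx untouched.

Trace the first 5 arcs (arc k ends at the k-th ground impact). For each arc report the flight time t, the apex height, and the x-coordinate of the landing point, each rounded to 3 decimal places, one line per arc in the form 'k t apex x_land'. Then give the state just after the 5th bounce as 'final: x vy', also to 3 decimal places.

1 4.926 35.545 34.236
2 2.693 8.886 52.954
3 1.347 2.222 62.314
4 0.673 0.555 66.994
5 0.337 0.139 69.333
final: 69.333 0.825

Arc 1: start y=11.120, vy=21.880 → t=4.926, apex=35.545, x_land=34.236, impact vy=-26.395
  bounce: vy ← 0.5·26.395 = 13.197
Arc 2: start y=0.000, vy=13.197 → t=2.693, apex=8.886, x_land=52.954, impact vy=-13.197
  bounce: vy ← 0.5·13.197 = 6.599
Arc 3: start y=0.000, vy=6.599 → t=1.347, apex=2.222, x_land=62.314, impact vy=-6.599
  bounce: vy ← 0.5·6.599 = 3.299
Arc 4: start y=0.000, vy=3.299 → t=0.673, apex=0.555, x_land=66.994, impact vy=-3.299
  bounce: vy ← 0.5·3.299 = 1.650
Arc 5: start y=0.000, vy=1.650 → t=0.337, apex=0.139, x_land=69.333, impact vy=-1.650
  bounce: vy ← 0.5·1.650 = 0.825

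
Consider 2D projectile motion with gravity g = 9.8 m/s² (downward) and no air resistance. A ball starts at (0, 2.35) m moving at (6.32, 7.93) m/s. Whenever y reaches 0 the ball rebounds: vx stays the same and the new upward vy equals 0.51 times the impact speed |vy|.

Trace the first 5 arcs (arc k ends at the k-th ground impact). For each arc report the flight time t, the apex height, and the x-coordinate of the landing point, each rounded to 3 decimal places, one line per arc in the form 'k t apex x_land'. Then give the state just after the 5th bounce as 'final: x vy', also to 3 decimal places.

Arc 1: start y=2.350, vy=7.930 → t=1.874, apex=5.558, x_land=11.845, impact vy=-10.438
  bounce: vy ← 0.51·10.438 = 5.323
Arc 2: start y=0.000, vy=5.323 → t=1.086, apex=1.446, x_land=18.711, impact vy=-5.323
  bounce: vy ← 0.51·5.323 = 2.715
Arc 3: start y=0.000, vy=2.715 → t=0.554, apex=0.376, x_land=22.213, impact vy=-2.715
  bounce: vy ← 0.51·2.715 = 1.385
Arc 4: start y=0.000, vy=1.385 → t=0.283, apex=0.098, x_land=23.999, impact vy=-1.385
  bounce: vy ← 0.51·1.385 = 0.706
Arc 5: start y=0.000, vy=0.706 → t=0.144, apex=0.025, x_land=24.909, impact vy=-0.706
  bounce: vy ← 0.51·0.706 = 0.360

1 1.874 5.558 11.845
2 1.086 1.446 18.711
3 0.554 0.376 22.213
4 0.283 0.098 23.999
5 0.144 0.025 24.909
final: 24.909 0.360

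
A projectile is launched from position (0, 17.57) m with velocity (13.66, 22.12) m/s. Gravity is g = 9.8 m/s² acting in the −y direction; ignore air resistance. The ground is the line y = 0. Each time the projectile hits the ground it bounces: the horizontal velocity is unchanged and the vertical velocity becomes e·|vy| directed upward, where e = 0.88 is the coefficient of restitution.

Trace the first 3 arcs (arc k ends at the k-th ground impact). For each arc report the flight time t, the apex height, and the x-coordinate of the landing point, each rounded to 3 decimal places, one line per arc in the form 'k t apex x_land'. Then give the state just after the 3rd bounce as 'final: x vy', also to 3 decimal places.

1 5.203 42.534 71.078
2 5.185 32.938 141.911
3 4.563 25.507 204.244
final: 204.244 19.676

Arc 1: start y=17.570, vy=22.120 → t=5.203, apex=42.534, x_land=71.078, impact vy=-28.873
  bounce: vy ← 0.88·28.873 = 25.408
Arc 2: start y=0.000, vy=25.408 → t=5.185, apex=32.938, x_land=141.911, impact vy=-25.408
  bounce: vy ← 0.88·25.408 = 22.359
Arc 3: start y=0.000, vy=22.359 → t=4.563, apex=25.507, x_land=204.244, impact vy=-22.359
  bounce: vy ← 0.88·22.359 = 19.676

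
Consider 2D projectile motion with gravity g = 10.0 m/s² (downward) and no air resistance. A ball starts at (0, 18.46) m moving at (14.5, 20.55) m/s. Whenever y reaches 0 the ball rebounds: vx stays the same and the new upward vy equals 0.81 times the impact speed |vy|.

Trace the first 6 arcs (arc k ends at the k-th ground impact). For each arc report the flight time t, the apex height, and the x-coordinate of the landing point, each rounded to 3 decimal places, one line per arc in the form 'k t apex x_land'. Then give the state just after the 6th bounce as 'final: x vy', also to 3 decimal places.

Arc 1: start y=18.460, vy=20.550 → t=4.868, apex=39.575, x_land=70.591, impact vy=-28.134
  bounce: vy ← 0.81·28.134 = 22.788
Arc 2: start y=0.000, vy=22.788 → t=4.558, apex=25.965, x_land=136.677, impact vy=-22.788
  bounce: vy ← 0.81·22.788 = 18.458
Arc 3: start y=0.000, vy=18.458 → t=3.692, apex=17.036, x_land=190.207, impact vy=-18.458
  bounce: vy ← 0.81·18.458 = 14.951
Arc 4: start y=0.000, vy=14.951 → t=2.990, apex=11.177, x_land=233.566, impact vy=-14.951
  bounce: vy ← 0.81·14.951 = 12.111
Arc 5: start y=0.000, vy=12.111 → t=2.422, apex=7.333, x_land=268.687, impact vy=-12.111
  bounce: vy ← 0.81·12.111 = 9.810
Arc 6: start y=0.000, vy=9.810 → t=1.962, apex=4.811, x_land=297.134, impact vy=-9.810
  bounce: vy ← 0.81·9.810 = 7.946

1 4.868 39.575 70.591
2 4.558 25.965 136.677
3 3.692 17.036 190.207
4 2.990 11.177 233.566
5 2.422 7.333 268.687
6 1.962 4.811 297.134
final: 297.134 7.946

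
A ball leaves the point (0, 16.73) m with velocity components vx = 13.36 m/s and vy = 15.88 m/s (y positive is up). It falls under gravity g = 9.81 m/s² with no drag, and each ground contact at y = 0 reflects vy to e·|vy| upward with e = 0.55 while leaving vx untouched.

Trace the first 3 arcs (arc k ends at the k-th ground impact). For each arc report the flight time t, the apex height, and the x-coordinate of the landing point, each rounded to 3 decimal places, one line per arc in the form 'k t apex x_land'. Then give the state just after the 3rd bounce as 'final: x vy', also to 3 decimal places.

Arc 1: start y=16.730, vy=15.880 → t=4.075, apex=29.583, x_land=54.437, impact vy=-24.092
  bounce: vy ← 0.55·24.092 = 13.251
Arc 2: start y=0.000, vy=13.251 → t=2.701, apex=8.949, x_land=90.528, impact vy=-13.251
  bounce: vy ← 0.55·13.251 = 7.288
Arc 3: start y=0.000, vy=7.288 → t=1.486, apex=2.707, x_land=110.378, impact vy=-7.288
  bounce: vy ← 0.55·7.288 = 4.008

1 4.075 29.583 54.437
2 2.701 8.949 90.528
3 1.486 2.707 110.378
final: 110.378 4.008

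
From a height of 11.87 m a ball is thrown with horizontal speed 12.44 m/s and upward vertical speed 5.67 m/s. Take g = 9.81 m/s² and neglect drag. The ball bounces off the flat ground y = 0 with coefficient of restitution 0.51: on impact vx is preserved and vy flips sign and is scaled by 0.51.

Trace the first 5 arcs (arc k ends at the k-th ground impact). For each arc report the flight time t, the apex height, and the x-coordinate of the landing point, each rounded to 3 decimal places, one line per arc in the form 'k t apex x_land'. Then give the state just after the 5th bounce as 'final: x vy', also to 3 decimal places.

Arc 1: start y=11.870, vy=5.670 → t=2.238, apex=13.509, x_land=27.835, impact vy=-16.280
  bounce: vy ← 0.51·16.280 = 8.303
Arc 2: start y=0.000, vy=8.303 → t=1.693, apex=3.514, x_land=48.892, impact vy=-8.303
  bounce: vy ← 0.51·8.303 = 4.234
Arc 3: start y=0.000, vy=4.234 → t=0.863, apex=0.914, x_land=59.631, impact vy=-4.234
  bounce: vy ← 0.51·4.234 = 2.160
Arc 4: start y=0.000, vy=2.160 → t=0.440, apex=0.238, x_land=65.108, impact vy=-2.160
  bounce: vy ← 0.51·2.160 = 1.101
Arc 5: start y=0.000, vy=1.101 → t=0.225, apex=0.062, x_land=67.902, impact vy=-1.101
  bounce: vy ← 0.51·1.101 = 0.562

1 2.238 13.509 27.835
2 1.693 3.514 48.892
3 0.863 0.914 59.631
4 0.440 0.238 65.108
5 0.225 0.062 67.902
final: 67.902 0.562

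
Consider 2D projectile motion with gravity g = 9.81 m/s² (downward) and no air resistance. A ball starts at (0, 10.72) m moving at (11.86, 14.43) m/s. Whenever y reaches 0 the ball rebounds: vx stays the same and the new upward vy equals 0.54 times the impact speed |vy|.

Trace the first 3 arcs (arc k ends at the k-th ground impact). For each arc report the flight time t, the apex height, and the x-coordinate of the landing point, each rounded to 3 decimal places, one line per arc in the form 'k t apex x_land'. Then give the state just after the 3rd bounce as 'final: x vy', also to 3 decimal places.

1 3.556 21.333 42.179
2 2.252 6.221 68.892
3 1.216 1.814 83.316
final: 83.316 3.221

Arc 1: start y=10.720, vy=14.430 → t=3.556, apex=21.333, x_land=42.179, impact vy=-20.459
  bounce: vy ← 0.54·20.459 = 11.048
Arc 2: start y=0.000, vy=11.048 → t=2.252, apex=6.221, x_land=68.892, impact vy=-11.048
  bounce: vy ← 0.54·11.048 = 5.966
Arc 3: start y=0.000, vy=5.966 → t=1.216, apex=1.814, x_land=83.316, impact vy=-5.966
  bounce: vy ← 0.54·5.966 = 3.221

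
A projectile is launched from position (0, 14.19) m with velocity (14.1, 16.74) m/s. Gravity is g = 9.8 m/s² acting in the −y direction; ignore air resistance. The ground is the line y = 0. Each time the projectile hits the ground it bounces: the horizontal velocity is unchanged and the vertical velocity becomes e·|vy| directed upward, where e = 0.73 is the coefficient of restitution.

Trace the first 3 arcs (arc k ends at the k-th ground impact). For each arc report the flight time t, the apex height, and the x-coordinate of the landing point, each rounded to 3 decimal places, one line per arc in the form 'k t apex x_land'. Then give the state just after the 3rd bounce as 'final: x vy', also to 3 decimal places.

Arc 1: start y=14.190, vy=16.740 → t=4.119, apex=28.487, x_land=58.083, impact vy=-23.629
  bounce: vy ← 0.73·23.629 = 17.250
Arc 2: start y=0.000, vy=17.250 → t=3.520, apex=15.181, x_land=107.719, impact vy=-17.250
  bounce: vy ← 0.73·17.250 = 12.592
Arc 3: start y=0.000, vy=12.592 → t=2.570, apex=8.090, x_land=143.953, impact vy=-12.592
  bounce: vy ← 0.73·12.592 = 9.192

1 4.119 28.487 58.083
2 3.520 15.181 107.719
3 2.570 8.090 143.953
final: 143.953 9.192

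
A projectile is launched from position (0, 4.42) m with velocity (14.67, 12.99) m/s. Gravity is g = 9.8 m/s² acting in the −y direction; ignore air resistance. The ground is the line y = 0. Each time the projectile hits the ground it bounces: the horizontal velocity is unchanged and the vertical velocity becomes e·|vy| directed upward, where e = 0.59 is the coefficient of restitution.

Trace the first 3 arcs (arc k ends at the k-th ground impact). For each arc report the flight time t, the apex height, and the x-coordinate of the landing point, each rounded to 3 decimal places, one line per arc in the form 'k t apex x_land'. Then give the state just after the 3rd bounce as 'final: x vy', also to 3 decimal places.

1 2.956 13.029 43.367
2 1.924 4.535 71.594
3 1.135 1.579 88.249
final: 88.249 3.282

Arc 1: start y=4.420, vy=12.990 → t=2.956, apex=13.029, x_land=43.367, impact vy=-15.980
  bounce: vy ← 0.59·15.980 = 9.428
Arc 2: start y=0.000, vy=9.428 → t=1.924, apex=4.535, x_land=71.594, impact vy=-9.428
  bounce: vy ← 0.59·9.428 = 5.563
Arc 3: start y=0.000, vy=5.563 → t=1.135, apex=1.579, x_land=88.249, impact vy=-5.563
  bounce: vy ← 0.59·5.563 = 3.282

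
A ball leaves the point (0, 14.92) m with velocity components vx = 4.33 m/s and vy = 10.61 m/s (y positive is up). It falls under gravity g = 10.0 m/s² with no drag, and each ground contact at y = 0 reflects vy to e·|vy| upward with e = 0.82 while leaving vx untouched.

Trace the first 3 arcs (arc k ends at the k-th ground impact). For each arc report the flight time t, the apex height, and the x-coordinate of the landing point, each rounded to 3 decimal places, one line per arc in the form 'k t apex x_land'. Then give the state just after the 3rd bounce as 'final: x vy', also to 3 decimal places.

Arc 1: start y=14.920, vy=10.610 → t=3.088, apex=20.549, x_land=13.372, impact vy=-20.272
  bounce: vy ← 0.82·20.272 = 16.623
Arc 2: start y=0.000, vy=16.623 → t=3.325, apex=13.817, x_land=27.768, impact vy=-16.623
  bounce: vy ← 0.82·16.623 = 13.631
Arc 3: start y=0.000, vy=13.631 → t=2.726, apex=9.290, x_land=39.573, impact vy=-13.631
  bounce: vy ← 0.82·13.631 = 11.178

1 3.088 20.549 13.372
2 3.325 13.817 27.768
3 2.726 9.290 39.573
final: 39.573 11.178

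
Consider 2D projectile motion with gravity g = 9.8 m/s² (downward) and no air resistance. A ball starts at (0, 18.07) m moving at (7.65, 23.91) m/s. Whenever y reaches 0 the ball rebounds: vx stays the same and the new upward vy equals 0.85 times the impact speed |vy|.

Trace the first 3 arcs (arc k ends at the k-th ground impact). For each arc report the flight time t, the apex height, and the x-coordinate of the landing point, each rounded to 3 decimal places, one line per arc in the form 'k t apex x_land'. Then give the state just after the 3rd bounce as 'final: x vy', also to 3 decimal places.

Arc 1: start y=18.070, vy=23.910 → t=5.545, apex=47.238, x_land=42.417, impact vy=-30.428
  bounce: vy ← 0.85·30.428 = 25.864
Arc 2: start y=0.000, vy=25.864 → t=5.278, apex=34.129, x_land=82.796, impact vy=-25.864
  bounce: vy ← 0.85·25.864 = 21.984
Arc 3: start y=0.000, vy=21.984 → t=4.487, apex=24.658, x_land=117.118, impact vy=-21.984
  bounce: vy ← 0.85·21.984 = 18.687

1 5.545 47.238 42.417
2 5.278 34.129 82.796
3 4.487 24.658 117.118
final: 117.118 18.687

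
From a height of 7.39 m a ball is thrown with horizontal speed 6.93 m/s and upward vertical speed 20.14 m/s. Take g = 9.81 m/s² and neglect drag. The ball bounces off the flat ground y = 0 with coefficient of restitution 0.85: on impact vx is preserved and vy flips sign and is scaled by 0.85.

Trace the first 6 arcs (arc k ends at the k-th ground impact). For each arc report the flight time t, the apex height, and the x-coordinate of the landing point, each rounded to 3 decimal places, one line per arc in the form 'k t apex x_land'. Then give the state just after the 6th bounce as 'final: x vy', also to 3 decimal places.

Arc 1: start y=7.390, vy=20.140 → t=4.445, apex=28.064, x_land=30.804, impact vy=-23.465
  bounce: vy ← 0.85·23.465 = 19.945
Arc 2: start y=0.000, vy=19.945 → t=4.066, apex=20.276, x_land=58.983, impact vy=-19.945
  bounce: vy ← 0.85·19.945 = 16.954
Arc 3: start y=0.000, vy=16.954 → t=3.456, apex=14.649, x_land=82.936, impact vy=-16.954
  bounce: vy ← 0.85·16.954 = 14.411
Arc 4: start y=0.000, vy=14.411 → t=2.938, apex=10.584, x_land=103.296, impact vy=-14.411
  bounce: vy ← 0.85·14.411 = 12.249
Arc 5: start y=0.000, vy=12.249 → t=2.497, apex=7.647, x_land=120.602, impact vy=-12.249
  bounce: vy ← 0.85·12.249 = 10.412
Arc 6: start y=0.000, vy=10.412 → t=2.123, apex=5.525, x_land=135.312, impact vy=-10.412
  bounce: vy ← 0.85·10.412 = 8.850

1 4.445 28.064 30.804
2 4.066 20.276 58.983
3 3.456 14.649 82.936
4 2.938 10.584 103.296
5 2.497 7.647 120.602
6 2.123 5.525 135.312
final: 135.312 8.850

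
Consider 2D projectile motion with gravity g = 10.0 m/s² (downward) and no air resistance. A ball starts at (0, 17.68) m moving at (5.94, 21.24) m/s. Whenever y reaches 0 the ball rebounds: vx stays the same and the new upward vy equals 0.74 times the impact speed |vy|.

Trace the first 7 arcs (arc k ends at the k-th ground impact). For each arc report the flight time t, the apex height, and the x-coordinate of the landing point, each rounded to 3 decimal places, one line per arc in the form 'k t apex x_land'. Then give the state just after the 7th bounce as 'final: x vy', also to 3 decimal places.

1 4.961 40.237 29.467
2 4.198 22.034 54.406
3 3.107 12.066 72.861
4 2.299 6.607 86.517
5 1.701 3.618 96.623
6 1.259 1.981 104.101
7 0.932 1.085 109.635
final: 109.635 3.447

Arc 1: start y=17.680, vy=21.240 → t=4.961, apex=40.237, x_land=29.467, impact vy=-28.368
  bounce: vy ← 0.74·28.368 = 20.992
Arc 2: start y=0.000, vy=20.992 → t=4.198, apex=22.034, x_land=54.406, impact vy=-20.992
  bounce: vy ← 0.74·20.992 = 15.534
Arc 3: start y=0.000, vy=15.534 → t=3.107, apex=12.066, x_land=72.861, impact vy=-15.534
  bounce: vy ← 0.74·15.534 = 11.495
Arc 4: start y=0.000, vy=11.495 → t=2.299, apex=6.607, x_land=86.517, impact vy=-11.495
  bounce: vy ← 0.74·11.495 = 8.507
Arc 5: start y=0.000, vy=8.507 → t=1.701, apex=3.618, x_land=96.623, impact vy=-8.507
  bounce: vy ← 0.74·8.507 = 6.295
Arc 6: start y=0.000, vy=6.295 → t=1.259, apex=1.981, x_land=104.101, impact vy=-6.295
  bounce: vy ← 0.74·6.295 = 4.658
Arc 7: start y=0.000, vy=4.658 → t=0.932, apex=1.085, x_land=109.635, impact vy=-4.658
  bounce: vy ← 0.74·4.658 = 3.447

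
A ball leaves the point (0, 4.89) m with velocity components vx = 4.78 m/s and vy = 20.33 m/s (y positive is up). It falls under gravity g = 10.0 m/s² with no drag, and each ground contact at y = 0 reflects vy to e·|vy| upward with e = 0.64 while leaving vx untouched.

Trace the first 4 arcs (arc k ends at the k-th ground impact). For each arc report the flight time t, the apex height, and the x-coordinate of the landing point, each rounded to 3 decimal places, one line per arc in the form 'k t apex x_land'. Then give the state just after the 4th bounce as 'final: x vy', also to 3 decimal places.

1 4.294 25.555 20.524
2 2.894 10.468 34.357
3 1.852 4.287 43.209
4 1.185 1.756 48.875
final: 48.875 3.793

Arc 1: start y=4.890, vy=20.330 → t=4.294, apex=25.555, x_land=20.524, impact vy=-22.608
  bounce: vy ← 0.64·22.608 = 14.469
Arc 2: start y=0.000, vy=14.469 → t=2.894, apex=10.468, x_land=34.357, impact vy=-14.469
  bounce: vy ← 0.64·14.469 = 9.260
Arc 3: start y=0.000, vy=9.260 → t=1.852, apex=4.287, x_land=43.209, impact vy=-9.260
  bounce: vy ← 0.64·9.260 = 5.926
Arc 4: start y=0.000, vy=5.926 → t=1.185, apex=1.756, x_land=48.875, impact vy=-5.926
  bounce: vy ← 0.64·5.926 = 3.793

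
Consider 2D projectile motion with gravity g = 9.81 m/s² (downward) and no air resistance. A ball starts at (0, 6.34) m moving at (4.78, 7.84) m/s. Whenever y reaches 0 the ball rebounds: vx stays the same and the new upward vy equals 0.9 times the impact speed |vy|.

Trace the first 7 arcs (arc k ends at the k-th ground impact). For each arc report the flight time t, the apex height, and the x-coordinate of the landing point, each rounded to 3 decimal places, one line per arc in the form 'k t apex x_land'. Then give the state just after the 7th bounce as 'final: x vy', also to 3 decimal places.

Arc 1: start y=6.340, vy=7.840 → t=2.189, apex=9.473, x_land=10.463, impact vy=-13.633
  bounce: vy ← 0.9·13.633 = 12.270
Arc 2: start y=0.000, vy=12.270 → t=2.501, apex=7.673, x_land=22.420, impact vy=-12.270
  bounce: vy ← 0.9·12.270 = 11.043
Arc 3: start y=0.000, vy=11.043 → t=2.251, apex=6.215, x_land=33.181, impact vy=-11.043
  bounce: vy ← 0.9·11.043 = 9.938
Arc 4: start y=0.000, vy=9.938 → t=2.026, apex=5.034, x_land=42.866, impact vy=-9.938
  bounce: vy ← 0.9·9.938 = 8.945
Arc 5: start y=0.000, vy=8.945 → t=1.824, apex=4.078, x_land=51.583, impact vy=-8.945
  bounce: vy ← 0.9·8.945 = 8.050
Arc 6: start y=0.000, vy=8.050 → t=1.641, apex=3.303, x_land=59.428, impact vy=-8.050
  bounce: vy ← 0.9·8.050 = 7.245
Arc 7: start y=0.000, vy=7.245 → t=1.477, apex=2.675, x_land=66.488, impact vy=-7.245
  bounce: vy ← 0.9·7.245 = 6.521

1 2.189 9.473 10.463
2 2.501 7.673 22.420
3 2.251 6.215 33.181
4 2.026 5.034 42.866
5 1.824 4.078 51.583
6 1.641 3.303 59.428
7 1.477 2.675 66.488
final: 66.488 6.521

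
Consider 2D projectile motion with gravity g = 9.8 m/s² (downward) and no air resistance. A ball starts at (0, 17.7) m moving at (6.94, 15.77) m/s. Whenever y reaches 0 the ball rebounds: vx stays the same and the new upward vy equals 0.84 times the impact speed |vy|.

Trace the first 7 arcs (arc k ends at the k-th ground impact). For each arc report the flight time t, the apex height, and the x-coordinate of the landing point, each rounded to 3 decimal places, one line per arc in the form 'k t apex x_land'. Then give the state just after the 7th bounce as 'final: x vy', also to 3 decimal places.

1 4.100 30.388 28.451
2 4.184 21.442 57.486
3 3.514 15.130 81.875
4 2.952 10.675 102.363
5 2.480 7.533 119.572
6 2.083 5.315 134.028
7 1.750 3.750 146.171
final: 146.171 7.202

Arc 1: start y=17.700, vy=15.770 → t=4.100, apex=30.388, x_land=28.451, impact vy=-24.405
  bounce: vy ← 0.84·24.405 = 20.500
Arc 2: start y=0.000, vy=20.500 → t=4.184, apex=21.442, x_land=57.486, impact vy=-20.500
  bounce: vy ← 0.84·20.500 = 17.220
Arc 3: start y=0.000, vy=17.220 → t=3.514, apex=15.130, x_land=81.875, impact vy=-17.220
  bounce: vy ← 0.84·17.220 = 14.465
Arc 4: start y=0.000, vy=14.465 → t=2.952, apex=10.675, x_land=102.363, impact vy=-14.465
  bounce: vy ← 0.84·14.465 = 12.151
Arc 5: start y=0.000, vy=12.151 → t=2.480, apex=7.533, x_land=119.572, impact vy=-12.151
  bounce: vy ← 0.84·12.151 = 10.207
Arc 6: start y=0.000, vy=10.207 → t=2.083, apex=5.315, x_land=134.028, impact vy=-10.207
  bounce: vy ← 0.84·10.207 = 8.573
Arc 7: start y=0.000, vy=8.573 → t=1.750, apex=3.750, x_land=146.171, impact vy=-8.573
  bounce: vy ← 0.84·8.573 = 7.202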